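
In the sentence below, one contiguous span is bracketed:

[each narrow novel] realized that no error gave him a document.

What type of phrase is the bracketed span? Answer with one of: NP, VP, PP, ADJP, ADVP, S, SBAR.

NP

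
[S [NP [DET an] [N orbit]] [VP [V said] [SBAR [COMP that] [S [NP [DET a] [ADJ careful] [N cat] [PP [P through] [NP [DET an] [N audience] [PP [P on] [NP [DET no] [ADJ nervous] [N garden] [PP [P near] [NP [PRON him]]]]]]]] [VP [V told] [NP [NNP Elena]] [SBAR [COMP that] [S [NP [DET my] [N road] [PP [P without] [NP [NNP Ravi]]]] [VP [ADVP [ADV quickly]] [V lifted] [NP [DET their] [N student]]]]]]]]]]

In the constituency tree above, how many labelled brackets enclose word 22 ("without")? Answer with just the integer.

10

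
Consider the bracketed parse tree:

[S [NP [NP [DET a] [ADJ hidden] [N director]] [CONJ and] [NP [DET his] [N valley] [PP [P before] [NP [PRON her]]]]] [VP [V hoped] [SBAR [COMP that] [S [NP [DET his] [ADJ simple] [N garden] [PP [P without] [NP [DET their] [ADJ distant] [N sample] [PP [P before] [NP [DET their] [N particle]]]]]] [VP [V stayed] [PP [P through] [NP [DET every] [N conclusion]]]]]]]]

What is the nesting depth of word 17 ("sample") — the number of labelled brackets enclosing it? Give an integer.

8

The word sits inside N, which is inside NP, inside PP, inside NP, inside S, inside SBAR, inside VP, inside S — 8 brackets in all.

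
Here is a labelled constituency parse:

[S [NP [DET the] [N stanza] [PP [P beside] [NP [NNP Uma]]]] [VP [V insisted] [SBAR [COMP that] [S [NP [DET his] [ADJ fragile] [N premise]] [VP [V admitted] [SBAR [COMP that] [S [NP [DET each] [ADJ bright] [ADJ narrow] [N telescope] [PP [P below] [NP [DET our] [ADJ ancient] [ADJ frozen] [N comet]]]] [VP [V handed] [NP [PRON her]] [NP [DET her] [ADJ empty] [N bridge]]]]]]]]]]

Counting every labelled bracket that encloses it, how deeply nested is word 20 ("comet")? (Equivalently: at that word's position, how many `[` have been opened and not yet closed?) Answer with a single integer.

The word sits inside N, which is inside NP, inside PP, inside NP, inside S, inside SBAR, inside VP, inside S, inside SBAR, inside VP, inside S — 11 brackets in all.

11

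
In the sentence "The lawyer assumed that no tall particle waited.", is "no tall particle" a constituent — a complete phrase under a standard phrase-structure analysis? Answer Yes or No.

These words form the whole noun phrase headed by "particle", so yes — one constituent.

Yes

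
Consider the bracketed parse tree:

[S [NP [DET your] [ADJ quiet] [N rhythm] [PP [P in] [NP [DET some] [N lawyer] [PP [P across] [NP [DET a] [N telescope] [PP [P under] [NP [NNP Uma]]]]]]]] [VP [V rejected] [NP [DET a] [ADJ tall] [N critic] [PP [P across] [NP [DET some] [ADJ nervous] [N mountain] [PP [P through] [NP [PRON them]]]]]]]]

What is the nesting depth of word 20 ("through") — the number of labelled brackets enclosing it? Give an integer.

7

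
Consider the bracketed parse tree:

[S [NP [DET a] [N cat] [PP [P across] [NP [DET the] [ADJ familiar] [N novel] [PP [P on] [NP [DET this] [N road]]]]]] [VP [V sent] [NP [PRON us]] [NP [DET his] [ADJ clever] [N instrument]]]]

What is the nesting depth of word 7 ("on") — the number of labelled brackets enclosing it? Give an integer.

Path from the root down to the word: S → NP → PP → NP → PP → P. That is 6 enclosing brackets.

6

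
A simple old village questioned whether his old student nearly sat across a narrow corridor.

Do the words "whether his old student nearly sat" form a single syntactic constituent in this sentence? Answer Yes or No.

No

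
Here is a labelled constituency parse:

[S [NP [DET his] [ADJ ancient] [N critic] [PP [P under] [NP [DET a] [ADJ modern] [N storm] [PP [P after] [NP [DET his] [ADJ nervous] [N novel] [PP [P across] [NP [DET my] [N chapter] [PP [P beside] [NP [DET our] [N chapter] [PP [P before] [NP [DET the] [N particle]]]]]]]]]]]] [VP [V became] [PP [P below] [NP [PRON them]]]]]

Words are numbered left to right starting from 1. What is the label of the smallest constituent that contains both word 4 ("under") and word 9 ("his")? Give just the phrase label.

The smallest bracket enclosing both words is [PP under a modern storm after his nervous novel across my chapter beside our chapter before the particle], so the label is PP.

PP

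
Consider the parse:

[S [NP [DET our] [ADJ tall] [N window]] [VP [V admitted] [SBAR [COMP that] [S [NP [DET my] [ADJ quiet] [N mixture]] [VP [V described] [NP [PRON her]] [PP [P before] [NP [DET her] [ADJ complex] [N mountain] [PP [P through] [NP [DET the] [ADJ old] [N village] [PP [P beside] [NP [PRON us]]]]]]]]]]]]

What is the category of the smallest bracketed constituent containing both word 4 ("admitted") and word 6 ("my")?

VP

The smallest bracket enclosing both words is [VP admitted that my quiet mixture described her before her complex mountain through the old village beside us], so the label is VP.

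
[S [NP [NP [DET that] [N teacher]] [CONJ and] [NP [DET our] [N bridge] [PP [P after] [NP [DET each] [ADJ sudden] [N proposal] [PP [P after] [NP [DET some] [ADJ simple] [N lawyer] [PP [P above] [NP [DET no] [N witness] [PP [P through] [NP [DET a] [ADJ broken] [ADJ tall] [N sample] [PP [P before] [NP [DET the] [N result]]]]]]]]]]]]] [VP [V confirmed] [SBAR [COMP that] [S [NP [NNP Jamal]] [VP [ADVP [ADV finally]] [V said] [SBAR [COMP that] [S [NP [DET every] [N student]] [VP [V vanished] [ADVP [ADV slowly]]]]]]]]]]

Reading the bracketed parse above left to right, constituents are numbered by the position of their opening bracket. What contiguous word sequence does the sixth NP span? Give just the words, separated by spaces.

no witness through a broken tall sample before the result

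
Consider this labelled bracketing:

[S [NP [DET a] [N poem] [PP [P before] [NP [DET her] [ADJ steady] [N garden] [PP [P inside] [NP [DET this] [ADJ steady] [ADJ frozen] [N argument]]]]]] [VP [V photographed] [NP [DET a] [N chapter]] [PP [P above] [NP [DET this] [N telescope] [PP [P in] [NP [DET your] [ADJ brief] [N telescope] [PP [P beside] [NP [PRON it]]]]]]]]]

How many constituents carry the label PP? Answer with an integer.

Scanning left to right, an opening `[PP` appears at word positions 3, 7, 15, 18, 22 — 5 in total.

5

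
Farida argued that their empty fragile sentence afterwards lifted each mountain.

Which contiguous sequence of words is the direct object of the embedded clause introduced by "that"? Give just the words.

Within the embedded clause introduced by "that", the direct object of "lifted" is "each mountain".

each mountain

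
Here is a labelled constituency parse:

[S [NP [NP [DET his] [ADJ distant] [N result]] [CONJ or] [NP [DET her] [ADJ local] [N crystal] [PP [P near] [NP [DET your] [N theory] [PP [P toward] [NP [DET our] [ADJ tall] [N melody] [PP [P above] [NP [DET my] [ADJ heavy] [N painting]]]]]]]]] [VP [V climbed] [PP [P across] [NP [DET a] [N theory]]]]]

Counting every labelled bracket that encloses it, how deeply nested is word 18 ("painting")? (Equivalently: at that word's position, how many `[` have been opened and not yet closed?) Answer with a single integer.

10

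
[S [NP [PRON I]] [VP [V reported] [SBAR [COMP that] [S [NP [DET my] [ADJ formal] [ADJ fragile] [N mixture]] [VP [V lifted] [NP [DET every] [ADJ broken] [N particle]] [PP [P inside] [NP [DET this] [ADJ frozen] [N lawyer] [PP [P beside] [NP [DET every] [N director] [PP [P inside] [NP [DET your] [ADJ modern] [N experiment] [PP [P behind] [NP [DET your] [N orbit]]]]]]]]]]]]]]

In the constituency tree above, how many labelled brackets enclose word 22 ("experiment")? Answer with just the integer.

Path from the root down to the word: S → VP → SBAR → S → VP → PP → NP → PP → NP → PP → NP → N. That is 12 enclosing brackets.

12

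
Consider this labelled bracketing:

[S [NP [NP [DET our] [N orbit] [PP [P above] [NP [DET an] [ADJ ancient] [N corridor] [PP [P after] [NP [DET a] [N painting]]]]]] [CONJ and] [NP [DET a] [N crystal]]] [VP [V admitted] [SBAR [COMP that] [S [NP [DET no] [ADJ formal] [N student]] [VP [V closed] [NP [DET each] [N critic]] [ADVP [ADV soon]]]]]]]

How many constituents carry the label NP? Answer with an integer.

7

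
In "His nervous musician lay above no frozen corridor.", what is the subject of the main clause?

his nervous musician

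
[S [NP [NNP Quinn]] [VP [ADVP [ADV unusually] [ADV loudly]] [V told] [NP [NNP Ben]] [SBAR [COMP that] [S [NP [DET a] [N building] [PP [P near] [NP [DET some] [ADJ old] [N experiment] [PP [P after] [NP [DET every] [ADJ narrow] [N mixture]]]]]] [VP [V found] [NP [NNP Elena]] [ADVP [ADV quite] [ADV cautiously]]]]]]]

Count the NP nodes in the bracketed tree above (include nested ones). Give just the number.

Listing each NP by its span: [NP Quinn]; [NP Ben]; [NP a building near some old experiment after every narrow mixture]; [NP some old experiment after every narrow mixture]; [NP every narrow mixture]; [NP Elena] — that makes 6.

6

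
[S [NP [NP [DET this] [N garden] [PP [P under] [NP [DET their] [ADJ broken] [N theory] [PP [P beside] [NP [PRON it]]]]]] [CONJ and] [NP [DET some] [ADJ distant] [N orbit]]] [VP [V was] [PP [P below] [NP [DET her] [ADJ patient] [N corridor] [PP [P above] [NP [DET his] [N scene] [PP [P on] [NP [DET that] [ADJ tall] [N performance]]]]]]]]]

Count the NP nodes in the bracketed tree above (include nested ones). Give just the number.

8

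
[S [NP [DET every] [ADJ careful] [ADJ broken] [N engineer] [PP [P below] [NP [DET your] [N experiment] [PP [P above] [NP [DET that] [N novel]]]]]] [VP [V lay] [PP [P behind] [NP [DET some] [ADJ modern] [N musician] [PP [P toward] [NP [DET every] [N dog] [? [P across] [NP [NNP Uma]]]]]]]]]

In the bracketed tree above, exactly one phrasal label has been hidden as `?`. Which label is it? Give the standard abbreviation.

PP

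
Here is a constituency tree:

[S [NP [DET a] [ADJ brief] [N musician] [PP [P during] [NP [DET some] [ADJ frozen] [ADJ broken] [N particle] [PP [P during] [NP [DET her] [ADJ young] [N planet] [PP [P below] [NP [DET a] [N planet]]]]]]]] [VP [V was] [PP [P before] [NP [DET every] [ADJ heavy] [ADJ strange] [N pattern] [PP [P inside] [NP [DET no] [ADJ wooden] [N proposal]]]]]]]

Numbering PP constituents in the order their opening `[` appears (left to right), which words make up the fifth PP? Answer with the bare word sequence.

In left-to-right order the PP constituents are "during some frozen broken particle during her young planet below a planet"; "during her young planet below a planet"; "below a planet"; "before every heavy strange pattern inside no wooden proposal"; "inside no wooden proposal". Number 5 is "inside no wooden proposal".

inside no wooden proposal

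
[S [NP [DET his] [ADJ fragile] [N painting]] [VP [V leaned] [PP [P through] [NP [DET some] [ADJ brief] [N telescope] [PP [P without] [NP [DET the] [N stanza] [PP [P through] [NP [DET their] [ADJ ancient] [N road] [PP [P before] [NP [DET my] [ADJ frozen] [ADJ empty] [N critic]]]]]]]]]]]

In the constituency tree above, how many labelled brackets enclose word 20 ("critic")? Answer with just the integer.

The word sits inside N, which is inside NP, inside PP, inside NP, inside PP, inside NP, inside PP, inside NP, inside PP, inside VP, inside S — 11 brackets in all.

11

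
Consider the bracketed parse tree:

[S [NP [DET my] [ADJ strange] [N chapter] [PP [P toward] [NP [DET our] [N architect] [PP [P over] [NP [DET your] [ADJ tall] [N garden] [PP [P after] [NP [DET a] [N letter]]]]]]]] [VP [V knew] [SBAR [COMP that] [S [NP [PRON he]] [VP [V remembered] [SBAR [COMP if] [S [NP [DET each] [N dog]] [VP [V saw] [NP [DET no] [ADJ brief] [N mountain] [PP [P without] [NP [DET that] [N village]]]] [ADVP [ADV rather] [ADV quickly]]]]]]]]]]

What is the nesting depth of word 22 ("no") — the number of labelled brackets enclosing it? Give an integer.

10

The word sits inside DET, which is inside NP, inside VP, inside S, inside SBAR, inside VP, inside S, inside SBAR, inside VP, inside S — 10 brackets in all.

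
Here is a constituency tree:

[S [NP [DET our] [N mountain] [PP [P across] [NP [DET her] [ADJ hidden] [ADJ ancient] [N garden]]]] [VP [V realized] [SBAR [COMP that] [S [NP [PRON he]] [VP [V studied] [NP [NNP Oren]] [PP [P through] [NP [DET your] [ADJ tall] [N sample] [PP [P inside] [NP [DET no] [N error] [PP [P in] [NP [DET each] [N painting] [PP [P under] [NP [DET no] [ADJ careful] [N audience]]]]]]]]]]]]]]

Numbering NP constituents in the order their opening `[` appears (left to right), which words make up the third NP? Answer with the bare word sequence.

he

Opening `[NP` markers occur at word positions 1, 4, 10, 12, 14, 18, 21, 24; the third of these opens the constituent [NP he].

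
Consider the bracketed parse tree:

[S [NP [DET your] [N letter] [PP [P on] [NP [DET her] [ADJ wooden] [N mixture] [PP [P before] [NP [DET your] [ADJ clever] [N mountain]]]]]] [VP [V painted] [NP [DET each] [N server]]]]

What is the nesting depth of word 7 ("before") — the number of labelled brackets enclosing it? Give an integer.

6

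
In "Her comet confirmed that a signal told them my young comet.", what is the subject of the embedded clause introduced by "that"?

In the embedded clause introduced by "that" the verb is "told"; the NP preceding it, "a signal", is the subject.

a signal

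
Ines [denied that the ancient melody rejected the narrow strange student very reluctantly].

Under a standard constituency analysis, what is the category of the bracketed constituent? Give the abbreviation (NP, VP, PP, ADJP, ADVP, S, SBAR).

VP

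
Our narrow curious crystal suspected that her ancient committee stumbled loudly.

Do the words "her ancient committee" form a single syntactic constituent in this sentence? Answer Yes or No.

Yes

The sequence corresponds to a single NP node — the noun phrase "her ancient committee".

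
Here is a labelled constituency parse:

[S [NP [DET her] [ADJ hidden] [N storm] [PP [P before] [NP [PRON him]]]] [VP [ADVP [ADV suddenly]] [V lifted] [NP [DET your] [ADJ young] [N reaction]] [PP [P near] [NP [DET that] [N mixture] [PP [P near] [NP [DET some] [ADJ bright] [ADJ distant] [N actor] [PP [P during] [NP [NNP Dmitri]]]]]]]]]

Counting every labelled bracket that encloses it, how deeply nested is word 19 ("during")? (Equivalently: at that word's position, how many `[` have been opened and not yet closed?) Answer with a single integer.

8

Counting open brackets not yet closed at "during": [S [VP [PP [NP [PP [NP [PP [P = 8.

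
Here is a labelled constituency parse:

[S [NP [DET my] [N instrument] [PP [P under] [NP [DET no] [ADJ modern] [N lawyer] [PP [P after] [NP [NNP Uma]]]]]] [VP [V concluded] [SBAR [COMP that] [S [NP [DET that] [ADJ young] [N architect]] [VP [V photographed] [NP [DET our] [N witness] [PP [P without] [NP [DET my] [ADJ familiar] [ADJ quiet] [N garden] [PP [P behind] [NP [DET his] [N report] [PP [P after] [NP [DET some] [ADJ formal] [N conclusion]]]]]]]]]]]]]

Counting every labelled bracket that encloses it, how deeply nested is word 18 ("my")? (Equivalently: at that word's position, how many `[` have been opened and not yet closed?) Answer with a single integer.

The word sits inside DET, which is inside NP, inside PP, inside NP, inside VP, inside S, inside SBAR, inside VP, inside S — 9 brackets in all.

9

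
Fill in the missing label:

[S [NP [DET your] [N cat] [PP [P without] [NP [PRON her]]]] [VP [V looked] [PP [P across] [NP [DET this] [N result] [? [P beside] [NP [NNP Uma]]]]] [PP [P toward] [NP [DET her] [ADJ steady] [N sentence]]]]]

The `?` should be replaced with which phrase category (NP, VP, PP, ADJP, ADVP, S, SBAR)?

PP

The `?` node immediately contains: P 'beside', NP. That is the internal structure of a prepositional phrase, so the label is PP.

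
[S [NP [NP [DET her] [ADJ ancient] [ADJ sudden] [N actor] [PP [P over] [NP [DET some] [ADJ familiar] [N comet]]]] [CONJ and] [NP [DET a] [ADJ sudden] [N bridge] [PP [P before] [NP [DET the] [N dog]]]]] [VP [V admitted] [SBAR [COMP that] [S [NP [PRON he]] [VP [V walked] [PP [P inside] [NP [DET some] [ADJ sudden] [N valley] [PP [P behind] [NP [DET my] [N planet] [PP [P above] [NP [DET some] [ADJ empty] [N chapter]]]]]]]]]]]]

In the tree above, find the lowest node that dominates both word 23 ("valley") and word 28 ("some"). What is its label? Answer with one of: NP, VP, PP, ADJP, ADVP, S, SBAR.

NP

The smallest bracket enclosing both words is [NP some sudden valley behind my planet above some empty chapter], so the label is NP.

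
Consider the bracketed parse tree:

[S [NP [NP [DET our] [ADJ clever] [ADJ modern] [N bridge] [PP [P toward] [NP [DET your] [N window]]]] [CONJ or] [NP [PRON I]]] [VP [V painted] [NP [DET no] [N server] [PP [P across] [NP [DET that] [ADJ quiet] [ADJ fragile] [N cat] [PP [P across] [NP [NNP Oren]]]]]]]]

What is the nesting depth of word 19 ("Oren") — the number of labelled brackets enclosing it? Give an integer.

8

Path from the root down to the word: S → VP → NP → PP → NP → PP → NP → NNP. That is 8 enclosing brackets.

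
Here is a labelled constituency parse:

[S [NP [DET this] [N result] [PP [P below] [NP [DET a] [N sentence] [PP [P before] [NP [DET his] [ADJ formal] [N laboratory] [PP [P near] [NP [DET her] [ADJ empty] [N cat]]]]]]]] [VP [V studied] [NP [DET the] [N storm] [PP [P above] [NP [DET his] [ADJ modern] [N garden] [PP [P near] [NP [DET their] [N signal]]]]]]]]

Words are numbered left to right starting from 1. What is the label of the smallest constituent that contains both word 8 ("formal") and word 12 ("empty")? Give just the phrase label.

NP

Both words fall inside [NP his formal laboratory near her empty cat] (words 7–13), and no smaller constituent contains them both. Label: NP.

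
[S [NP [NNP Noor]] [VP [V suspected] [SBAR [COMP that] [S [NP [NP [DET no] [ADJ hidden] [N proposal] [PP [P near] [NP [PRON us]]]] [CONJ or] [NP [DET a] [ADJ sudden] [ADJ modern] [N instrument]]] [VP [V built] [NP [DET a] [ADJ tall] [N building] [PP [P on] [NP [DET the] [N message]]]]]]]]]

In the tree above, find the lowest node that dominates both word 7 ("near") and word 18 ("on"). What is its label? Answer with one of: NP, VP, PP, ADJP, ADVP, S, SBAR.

The smallest bracket enclosing both words is [S no hidden proposal near us or a sudden modern instrument built a tall building on the message], so the label is S.

S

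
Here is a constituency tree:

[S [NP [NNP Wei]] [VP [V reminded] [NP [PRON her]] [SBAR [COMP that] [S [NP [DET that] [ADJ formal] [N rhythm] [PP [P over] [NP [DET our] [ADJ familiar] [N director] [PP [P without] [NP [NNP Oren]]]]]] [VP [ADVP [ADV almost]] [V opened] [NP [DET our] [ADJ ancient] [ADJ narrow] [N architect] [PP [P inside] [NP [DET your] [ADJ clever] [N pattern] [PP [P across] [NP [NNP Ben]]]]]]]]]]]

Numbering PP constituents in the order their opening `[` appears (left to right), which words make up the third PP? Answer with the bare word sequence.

inside your clever pattern across Ben

The PP opening brackets appear, in order, over: "over our familiar director without Oren"; "without Oren"; "inside your clever pattern across Ben"; "across Ben". The third one spans "inside your clever pattern across Ben".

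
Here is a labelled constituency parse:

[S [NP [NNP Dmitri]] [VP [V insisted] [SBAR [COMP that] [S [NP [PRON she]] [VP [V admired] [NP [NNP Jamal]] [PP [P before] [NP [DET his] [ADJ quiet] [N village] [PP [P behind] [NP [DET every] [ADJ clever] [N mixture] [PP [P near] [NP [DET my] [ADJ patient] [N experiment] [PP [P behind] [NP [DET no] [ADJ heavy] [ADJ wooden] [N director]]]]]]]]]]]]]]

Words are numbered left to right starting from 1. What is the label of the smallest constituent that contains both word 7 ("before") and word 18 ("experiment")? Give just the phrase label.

The smallest bracket enclosing both words is [PP before his quiet village behind every clever mixture near my patient experiment behind no heavy wooden director], so the label is PP.

PP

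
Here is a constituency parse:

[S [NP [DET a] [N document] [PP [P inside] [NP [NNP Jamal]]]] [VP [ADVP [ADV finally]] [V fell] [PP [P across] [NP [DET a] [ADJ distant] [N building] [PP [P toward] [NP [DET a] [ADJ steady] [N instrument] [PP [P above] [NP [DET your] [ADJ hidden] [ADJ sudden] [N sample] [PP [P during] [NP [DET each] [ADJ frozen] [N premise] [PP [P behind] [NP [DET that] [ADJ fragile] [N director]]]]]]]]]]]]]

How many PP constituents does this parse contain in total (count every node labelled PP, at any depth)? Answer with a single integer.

6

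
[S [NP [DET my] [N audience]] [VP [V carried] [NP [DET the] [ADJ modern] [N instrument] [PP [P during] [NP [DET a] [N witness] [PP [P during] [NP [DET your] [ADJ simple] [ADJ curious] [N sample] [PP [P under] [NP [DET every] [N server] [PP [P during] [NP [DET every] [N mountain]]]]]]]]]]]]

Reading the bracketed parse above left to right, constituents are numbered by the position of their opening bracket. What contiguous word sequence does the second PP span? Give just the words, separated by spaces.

during your simple curious sample under every server during every mountain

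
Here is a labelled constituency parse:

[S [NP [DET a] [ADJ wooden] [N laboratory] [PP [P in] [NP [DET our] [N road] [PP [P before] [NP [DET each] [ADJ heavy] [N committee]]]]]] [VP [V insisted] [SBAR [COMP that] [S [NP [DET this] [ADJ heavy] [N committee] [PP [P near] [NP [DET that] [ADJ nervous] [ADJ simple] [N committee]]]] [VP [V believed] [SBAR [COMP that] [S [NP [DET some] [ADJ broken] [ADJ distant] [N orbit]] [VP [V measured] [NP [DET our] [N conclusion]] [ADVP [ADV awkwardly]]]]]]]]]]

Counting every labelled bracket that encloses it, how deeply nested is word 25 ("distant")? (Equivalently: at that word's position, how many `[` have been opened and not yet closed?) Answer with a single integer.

9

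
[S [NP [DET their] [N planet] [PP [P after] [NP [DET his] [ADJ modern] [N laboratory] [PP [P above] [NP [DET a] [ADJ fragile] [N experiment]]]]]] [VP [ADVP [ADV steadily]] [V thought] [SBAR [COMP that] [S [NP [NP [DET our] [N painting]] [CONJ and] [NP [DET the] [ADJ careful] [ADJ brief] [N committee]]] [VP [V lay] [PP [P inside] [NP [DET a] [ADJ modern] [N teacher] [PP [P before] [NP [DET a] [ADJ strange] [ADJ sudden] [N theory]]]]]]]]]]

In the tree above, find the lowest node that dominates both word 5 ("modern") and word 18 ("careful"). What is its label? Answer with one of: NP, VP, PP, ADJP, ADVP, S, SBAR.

S

Both words fall inside [S their planet after his modern laboratory above a fragile experiment steadily thought that our painting and the careful brief committee lay inside a modern teacher before a strange sudden theory] (words 1–30), and no smaller constituent contains them both. Label: S.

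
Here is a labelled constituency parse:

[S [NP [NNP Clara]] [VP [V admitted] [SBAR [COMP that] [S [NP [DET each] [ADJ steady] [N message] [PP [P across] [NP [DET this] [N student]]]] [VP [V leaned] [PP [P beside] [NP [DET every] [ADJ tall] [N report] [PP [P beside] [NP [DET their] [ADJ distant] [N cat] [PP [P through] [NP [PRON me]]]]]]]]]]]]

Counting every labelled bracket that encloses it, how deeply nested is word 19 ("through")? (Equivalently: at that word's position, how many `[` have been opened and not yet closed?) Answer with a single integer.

11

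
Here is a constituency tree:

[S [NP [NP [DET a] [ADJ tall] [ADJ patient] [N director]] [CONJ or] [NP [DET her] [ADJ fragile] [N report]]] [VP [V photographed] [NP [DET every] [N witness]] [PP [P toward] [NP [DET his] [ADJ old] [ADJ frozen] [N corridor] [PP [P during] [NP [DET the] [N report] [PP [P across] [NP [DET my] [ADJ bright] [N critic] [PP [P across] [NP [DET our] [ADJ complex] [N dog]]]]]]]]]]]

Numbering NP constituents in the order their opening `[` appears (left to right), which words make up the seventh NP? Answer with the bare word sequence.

my bright critic across our complex dog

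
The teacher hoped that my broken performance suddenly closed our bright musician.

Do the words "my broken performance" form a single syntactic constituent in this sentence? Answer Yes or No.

Yes

"my broken performance" is exactly the noun phrase [NP my broken performance], a complete constituent.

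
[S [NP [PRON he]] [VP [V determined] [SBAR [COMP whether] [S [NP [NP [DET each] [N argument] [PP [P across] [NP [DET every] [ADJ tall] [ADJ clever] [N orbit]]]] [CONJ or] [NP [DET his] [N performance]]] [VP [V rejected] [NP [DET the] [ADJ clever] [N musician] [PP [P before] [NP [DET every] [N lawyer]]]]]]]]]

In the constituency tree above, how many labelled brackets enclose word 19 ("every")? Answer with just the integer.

9

Counting open brackets not yet closed at "every": [S [VP [SBAR [S [VP [NP [PP [NP [DET = 9.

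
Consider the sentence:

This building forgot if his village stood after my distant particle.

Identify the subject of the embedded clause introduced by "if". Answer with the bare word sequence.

his village

"his village" is the NP that combines with the VP headed by "stood" to form the embedded clause introduced by "if" — the subject.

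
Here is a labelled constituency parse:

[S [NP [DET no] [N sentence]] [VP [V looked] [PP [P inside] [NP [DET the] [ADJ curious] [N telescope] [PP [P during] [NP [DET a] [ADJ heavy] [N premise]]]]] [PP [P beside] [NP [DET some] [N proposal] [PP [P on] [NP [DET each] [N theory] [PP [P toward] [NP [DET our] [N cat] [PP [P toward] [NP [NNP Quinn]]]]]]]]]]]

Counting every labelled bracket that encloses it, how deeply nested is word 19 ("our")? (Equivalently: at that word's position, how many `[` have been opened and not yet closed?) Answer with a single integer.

Counting open brackets not yet closed at "our": [S [VP [PP [NP [PP [NP [PP [NP [DET = 9.

9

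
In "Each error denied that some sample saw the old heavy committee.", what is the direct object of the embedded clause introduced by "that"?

the old heavy committee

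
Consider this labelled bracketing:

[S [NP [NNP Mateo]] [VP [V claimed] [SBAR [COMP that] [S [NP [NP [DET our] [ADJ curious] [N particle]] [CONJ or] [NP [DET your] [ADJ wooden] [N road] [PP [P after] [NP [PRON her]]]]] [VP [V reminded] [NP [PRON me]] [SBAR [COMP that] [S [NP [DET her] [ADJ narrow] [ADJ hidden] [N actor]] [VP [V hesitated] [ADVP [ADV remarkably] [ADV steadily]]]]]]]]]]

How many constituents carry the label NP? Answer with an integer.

The NP constituents are: [NP Mateo]; [NP our curious particle or your wooden road after her]; [NP our curious particle]; [NP your wooden road after her]; [NP her]; [NP me] …. Total: 7.

7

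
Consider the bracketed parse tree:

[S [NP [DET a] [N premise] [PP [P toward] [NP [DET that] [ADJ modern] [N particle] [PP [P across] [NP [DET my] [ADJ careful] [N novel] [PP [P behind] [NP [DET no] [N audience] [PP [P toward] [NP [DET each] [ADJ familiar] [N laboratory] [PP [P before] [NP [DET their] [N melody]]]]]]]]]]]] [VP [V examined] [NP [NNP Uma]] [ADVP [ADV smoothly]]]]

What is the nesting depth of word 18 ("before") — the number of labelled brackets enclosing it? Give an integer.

12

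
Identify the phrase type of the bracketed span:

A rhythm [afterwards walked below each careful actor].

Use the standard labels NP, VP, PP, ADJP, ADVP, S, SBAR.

VP

The bracketed span "afterwards walked below each careful actor" is headed by "walked", making it a verb phrase (VP).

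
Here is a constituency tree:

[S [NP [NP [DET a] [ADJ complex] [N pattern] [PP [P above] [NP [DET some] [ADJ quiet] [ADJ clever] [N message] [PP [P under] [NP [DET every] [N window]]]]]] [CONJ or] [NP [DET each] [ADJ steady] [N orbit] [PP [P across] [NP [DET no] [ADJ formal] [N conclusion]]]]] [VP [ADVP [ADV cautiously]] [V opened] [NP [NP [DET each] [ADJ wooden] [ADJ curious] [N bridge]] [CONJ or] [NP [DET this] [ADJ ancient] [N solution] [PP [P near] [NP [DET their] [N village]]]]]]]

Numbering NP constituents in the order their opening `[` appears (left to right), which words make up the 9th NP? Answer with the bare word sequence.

this ancient solution near their village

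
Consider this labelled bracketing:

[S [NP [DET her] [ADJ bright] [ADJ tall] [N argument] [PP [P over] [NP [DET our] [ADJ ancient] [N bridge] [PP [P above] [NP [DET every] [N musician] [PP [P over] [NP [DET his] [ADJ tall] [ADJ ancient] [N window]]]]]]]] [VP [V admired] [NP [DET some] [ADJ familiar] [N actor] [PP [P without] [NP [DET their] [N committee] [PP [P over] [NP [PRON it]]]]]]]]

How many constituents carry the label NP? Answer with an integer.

Scanning left to right, an opening `[NP` appears at word positions 1, 6, 10, 13, 18, 22, 25 — 7 in total.

7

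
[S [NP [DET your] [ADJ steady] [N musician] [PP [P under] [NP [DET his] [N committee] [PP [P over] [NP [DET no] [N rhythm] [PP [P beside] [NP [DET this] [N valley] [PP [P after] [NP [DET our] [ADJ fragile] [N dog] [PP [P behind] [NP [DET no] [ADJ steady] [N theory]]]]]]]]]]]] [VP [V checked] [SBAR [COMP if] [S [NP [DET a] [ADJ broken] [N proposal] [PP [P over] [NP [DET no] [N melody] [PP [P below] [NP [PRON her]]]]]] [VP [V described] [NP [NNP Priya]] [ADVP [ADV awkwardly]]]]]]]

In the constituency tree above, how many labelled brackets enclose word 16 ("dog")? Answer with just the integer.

11

Counting open brackets not yet closed at "dog": [S [NP [PP [NP [PP [NP [PP [NP [PP [NP [N = 11.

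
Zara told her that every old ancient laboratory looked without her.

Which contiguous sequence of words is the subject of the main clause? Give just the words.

In the main clause the verb is "told"; the NP preceding it, "Zara", is the subject.

Zara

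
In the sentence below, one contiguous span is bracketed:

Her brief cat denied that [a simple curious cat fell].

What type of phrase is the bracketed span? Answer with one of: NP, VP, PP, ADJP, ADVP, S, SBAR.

S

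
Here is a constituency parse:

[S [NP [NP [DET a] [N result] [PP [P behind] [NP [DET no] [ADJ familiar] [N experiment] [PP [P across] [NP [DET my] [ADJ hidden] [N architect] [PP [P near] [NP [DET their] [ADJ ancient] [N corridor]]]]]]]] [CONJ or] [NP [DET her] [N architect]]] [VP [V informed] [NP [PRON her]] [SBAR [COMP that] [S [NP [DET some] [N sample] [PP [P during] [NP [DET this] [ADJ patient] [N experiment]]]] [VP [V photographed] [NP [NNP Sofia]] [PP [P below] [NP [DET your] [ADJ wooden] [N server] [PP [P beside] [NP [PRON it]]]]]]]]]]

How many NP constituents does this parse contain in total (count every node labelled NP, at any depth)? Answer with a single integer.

12

Scanning left to right, an opening `[NP` appears at word positions 1, 1, 4, 8, 12, 16, 19, 21, 24, 28, 30, 34 — 12 in total.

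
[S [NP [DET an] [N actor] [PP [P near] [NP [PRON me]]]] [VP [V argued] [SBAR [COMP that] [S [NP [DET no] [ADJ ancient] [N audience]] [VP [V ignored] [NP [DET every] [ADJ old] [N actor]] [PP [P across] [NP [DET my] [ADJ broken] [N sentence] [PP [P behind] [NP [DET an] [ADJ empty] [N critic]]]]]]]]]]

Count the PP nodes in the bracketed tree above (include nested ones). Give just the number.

3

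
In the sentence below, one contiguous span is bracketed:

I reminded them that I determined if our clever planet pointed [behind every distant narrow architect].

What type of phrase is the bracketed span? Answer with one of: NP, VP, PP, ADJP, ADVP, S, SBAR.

PP

The bracketed span "behind every distant narrow architect" is headed by "behind", making it a prepositional phrase (PP).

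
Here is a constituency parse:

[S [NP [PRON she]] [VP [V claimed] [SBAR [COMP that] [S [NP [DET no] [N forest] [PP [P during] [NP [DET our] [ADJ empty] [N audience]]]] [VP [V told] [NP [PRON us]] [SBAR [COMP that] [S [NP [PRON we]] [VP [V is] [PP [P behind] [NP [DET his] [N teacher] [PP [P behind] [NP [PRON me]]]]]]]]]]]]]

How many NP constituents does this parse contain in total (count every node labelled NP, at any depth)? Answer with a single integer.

7

Scanning left to right, an opening `[NP` appears at word positions 1, 4, 7, 11, 13, 16, 19 — 7 in total.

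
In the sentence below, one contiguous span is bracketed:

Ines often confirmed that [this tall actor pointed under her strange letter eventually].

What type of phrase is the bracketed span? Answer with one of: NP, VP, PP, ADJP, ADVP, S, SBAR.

"pointed" is the head of the bracketed span, so the span is a clause: S.

S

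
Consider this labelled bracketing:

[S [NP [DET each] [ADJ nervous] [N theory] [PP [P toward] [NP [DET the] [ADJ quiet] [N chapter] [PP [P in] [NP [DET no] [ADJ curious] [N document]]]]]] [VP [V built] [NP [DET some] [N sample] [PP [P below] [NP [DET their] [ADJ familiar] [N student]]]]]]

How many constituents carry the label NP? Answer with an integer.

The NP constituents are: [NP each nervous theory toward the quiet chapter in no curious document]; [NP the quiet chapter in no curious document]; [NP no curious document]; [NP some sample below their familiar student]; [NP their familiar student]. Total: 5.

5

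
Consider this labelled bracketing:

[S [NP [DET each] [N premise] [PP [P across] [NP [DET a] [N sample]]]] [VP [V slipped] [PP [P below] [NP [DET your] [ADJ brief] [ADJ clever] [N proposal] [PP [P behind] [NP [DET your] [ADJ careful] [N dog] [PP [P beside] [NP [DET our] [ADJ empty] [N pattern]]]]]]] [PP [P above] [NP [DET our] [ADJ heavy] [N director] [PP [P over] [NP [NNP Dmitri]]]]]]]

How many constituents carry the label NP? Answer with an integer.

7

The NP constituents are: [NP each premise across a sample]; [NP a sample]; [NP your brief clever proposal behind your careful dog beside our empty pattern]; [NP your careful dog beside our empty pattern]; [NP our empty pattern]; [NP our heavy director over Dmitri] …. Total: 7.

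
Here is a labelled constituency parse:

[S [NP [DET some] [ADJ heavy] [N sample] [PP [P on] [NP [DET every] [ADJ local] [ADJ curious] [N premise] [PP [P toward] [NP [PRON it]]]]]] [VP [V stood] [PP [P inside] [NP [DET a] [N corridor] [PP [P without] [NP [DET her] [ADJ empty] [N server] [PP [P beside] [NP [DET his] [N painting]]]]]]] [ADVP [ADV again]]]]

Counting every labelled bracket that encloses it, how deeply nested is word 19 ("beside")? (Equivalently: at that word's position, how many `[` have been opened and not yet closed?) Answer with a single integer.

8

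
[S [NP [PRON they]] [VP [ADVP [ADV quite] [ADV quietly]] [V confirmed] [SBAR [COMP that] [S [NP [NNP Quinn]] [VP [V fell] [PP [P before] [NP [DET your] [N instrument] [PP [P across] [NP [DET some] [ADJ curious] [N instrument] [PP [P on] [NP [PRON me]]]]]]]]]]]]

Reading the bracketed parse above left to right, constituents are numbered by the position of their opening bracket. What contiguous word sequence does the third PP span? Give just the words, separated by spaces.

on me

The PP opening brackets appear, in order, over: "before your instrument across some curious instrument on me"; "across some curious instrument on me"; "on me". The third one spans "on me".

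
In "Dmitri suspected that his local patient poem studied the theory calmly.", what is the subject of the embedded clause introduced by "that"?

In the embedded clause introduced by "that" the verb is "studied"; the NP preceding it, "his local patient poem", is the subject.

his local patient poem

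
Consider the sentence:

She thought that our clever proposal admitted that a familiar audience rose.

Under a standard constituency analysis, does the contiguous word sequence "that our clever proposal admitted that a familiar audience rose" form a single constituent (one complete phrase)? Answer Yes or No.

Yes

"that our clever proposal admitted that a familiar audience rose" is exactly the subordinate clause [SBAR that our clever proposal admitted that a familiar audience rose], a complete constituent.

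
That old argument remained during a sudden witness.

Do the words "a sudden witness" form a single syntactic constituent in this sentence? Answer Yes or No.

Yes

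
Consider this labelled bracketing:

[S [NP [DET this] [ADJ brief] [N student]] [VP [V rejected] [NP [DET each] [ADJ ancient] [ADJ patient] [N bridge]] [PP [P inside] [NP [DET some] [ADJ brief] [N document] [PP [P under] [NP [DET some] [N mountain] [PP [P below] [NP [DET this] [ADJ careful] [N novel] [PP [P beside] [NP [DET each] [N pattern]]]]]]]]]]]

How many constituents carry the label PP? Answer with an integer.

Listing each PP by its span: [PP inside some brief document under some mountain below this careful novel beside each pattern]; [PP under some mountain below this careful novel beside each pattern]; [PP below this careful novel beside each pattern]; [PP beside each pattern] — that makes 4.

4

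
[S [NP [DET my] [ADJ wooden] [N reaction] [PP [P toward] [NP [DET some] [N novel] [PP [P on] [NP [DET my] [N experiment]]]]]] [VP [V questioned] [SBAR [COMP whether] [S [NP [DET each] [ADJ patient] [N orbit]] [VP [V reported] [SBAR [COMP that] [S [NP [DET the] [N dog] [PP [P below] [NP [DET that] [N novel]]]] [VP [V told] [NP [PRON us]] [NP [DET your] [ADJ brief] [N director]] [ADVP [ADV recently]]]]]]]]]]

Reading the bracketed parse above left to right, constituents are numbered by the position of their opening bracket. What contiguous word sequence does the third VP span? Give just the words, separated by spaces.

told us your brief director recently

In left-to-right order the VP constituents are "questioned whether each patient orbit reported that the dog below that novel told us your brief director recently"; "reported that the dog below that novel told us your brief director recently"; "told us your brief director recently". Number 3 is "told us your brief director recently".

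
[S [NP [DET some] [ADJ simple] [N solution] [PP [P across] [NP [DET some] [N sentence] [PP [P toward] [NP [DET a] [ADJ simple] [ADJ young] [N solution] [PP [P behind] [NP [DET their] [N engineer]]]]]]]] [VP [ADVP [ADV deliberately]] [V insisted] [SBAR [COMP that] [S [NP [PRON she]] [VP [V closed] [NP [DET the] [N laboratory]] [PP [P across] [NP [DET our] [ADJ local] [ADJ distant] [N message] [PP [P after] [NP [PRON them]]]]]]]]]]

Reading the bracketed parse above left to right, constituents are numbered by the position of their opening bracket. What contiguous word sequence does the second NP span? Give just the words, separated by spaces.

In left-to-right order the NP constituents are "some simple solution across some sentence toward a simple young solution behind their engineer"; "some sentence toward a simple young solution behind their engineer"; "a simple young solution behind their engineer"; "their engineer"; "she"; "the laboratory"; "our local distant message after them"; "them". Number 2 is "some sentence toward a simple young solution behind their engineer".

some sentence toward a simple young solution behind their engineer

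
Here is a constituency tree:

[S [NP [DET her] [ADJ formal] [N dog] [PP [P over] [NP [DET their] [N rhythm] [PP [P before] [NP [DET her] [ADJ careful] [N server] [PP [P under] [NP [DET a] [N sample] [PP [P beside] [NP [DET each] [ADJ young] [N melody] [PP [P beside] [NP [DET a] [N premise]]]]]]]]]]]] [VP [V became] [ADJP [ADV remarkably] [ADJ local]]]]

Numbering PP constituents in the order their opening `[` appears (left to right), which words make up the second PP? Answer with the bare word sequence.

before her careful server under a sample beside each young melody beside a premise

The PP opening brackets appear, in order, over: "over their rhythm before her careful server under a sample beside each young melody beside a premise"; "before her careful server under a sample beside each young melody beside a premise"; "under a sample beside each young melody beside a premise"; "beside each young melody beside a premise"; "beside a premise". The second one spans "before her careful server under a sample beside each young melody beside a premise".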